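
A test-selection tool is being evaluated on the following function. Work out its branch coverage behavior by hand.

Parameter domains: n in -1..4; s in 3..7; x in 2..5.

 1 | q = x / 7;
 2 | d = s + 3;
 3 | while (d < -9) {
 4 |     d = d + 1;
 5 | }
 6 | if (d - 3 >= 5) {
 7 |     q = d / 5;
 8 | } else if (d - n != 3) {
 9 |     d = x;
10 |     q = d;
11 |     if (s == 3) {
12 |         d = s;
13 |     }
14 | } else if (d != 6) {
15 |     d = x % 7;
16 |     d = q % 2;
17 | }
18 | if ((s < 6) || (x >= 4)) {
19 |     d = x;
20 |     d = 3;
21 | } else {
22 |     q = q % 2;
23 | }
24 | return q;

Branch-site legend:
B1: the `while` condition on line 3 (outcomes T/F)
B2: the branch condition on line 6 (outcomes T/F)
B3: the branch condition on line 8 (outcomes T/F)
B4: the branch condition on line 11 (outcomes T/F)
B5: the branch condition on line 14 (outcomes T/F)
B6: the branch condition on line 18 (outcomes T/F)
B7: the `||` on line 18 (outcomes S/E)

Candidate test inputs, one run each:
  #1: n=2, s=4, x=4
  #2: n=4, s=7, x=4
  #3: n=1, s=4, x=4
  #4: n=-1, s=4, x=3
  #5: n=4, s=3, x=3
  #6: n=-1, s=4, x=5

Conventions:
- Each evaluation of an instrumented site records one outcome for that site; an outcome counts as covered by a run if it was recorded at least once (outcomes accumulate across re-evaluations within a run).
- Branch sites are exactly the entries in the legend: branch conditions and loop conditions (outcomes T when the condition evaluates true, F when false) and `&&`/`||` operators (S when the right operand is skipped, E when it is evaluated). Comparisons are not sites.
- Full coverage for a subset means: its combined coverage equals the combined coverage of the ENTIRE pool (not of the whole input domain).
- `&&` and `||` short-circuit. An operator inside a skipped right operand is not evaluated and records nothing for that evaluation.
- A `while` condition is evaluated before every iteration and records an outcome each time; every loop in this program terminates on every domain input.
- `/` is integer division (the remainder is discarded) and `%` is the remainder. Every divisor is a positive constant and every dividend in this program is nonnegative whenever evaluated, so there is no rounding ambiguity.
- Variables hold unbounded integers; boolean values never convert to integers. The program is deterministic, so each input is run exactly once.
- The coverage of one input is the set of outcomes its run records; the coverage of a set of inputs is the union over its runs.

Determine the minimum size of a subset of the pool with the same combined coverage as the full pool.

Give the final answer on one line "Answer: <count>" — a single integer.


input #1, n=2, s=4, x=4: events B1->F, B2->F, B3->T, B4->F, B7->S, B6->T; outcomes B1=F, B2=F, B3=T, B4=F, B6=T, B7=S
input #2, n=4, s=7, x=4: events B1->F, B2->T, B7->E, B6->T; outcomes B1=F, B2=T, B6=T, B7=E
input #3, n=1, s=4, x=4: events B1->F, B2->F, B3->T, B4->F, B7->S, B6->T; outcomes B1=F, B2=F, B3=T, B4=F, B6=T, B7=S
input #4, n=-1, s=4, x=3: events B1->F, B2->F, B3->T, B4->F, B7->S, B6->T; outcomes B1=F, B2=F, B3=T, B4=F, B6=T, B7=S
input #5, n=4, s=3, x=3: events B1->F, B2->F, B3->T, B4->T, B7->S, B6->T; outcomes B1=F, B2=F, B3=T, B4=T, B6=T, B7=S
input #6, n=-1, s=4, x=5: events B1->F, B2->F, B3->T, B4->F, B7->S, B6->T; outcomes B1=F, B2=F, B3=T, B4=F, B6=T, B7=S
together the pool reaches 9 outcomes: B1=F, B2=T, B2=F, B3=T, B4=T, B4=F, B6=T, B7=S, B7=E
checked all size-1 subsets: none covers 9 outcomes (max 6/9)
checked all size-2 subsets: none covers 9 outcomes (max 8/9)
inputs {1, 2, 5} (size 3) cover everything; no size-3 subset with a lexicographically smaller index list covers all 9
Answer: 3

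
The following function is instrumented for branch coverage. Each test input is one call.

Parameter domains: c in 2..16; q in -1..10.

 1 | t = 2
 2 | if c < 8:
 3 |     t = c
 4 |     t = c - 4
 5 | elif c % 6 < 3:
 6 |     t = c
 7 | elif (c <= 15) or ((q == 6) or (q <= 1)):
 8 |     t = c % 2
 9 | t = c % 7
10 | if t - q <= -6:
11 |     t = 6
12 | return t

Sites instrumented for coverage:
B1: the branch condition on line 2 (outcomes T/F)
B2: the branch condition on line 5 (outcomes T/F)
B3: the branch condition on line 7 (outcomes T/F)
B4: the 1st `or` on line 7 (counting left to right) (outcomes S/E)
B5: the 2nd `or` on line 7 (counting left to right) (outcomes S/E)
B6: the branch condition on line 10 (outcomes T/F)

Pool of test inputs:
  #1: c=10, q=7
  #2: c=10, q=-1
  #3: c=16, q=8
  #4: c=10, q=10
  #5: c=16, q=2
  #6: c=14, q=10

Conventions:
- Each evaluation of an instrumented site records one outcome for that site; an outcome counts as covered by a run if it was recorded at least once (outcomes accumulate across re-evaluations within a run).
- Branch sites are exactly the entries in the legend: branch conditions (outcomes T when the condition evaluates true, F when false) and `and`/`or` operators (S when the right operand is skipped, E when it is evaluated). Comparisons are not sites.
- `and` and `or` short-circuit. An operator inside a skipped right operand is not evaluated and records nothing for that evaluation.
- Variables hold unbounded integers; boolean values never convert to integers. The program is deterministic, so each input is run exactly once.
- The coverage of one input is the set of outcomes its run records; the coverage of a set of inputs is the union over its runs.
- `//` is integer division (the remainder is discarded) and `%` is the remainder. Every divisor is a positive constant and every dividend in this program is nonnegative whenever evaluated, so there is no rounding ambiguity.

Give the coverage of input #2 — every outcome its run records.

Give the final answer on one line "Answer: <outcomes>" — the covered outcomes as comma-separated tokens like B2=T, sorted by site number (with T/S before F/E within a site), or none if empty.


Simulating input #2 (c=10, q=-1) step by step:
  B1->F, B2->F, B4->S, B3->T, B6->F
deduplicating events, the covered set is: B1=F, B2=F, B3=T, B4=S, B6=F
Answer: B1=F, B2=F, B3=T, B4=S, B6=F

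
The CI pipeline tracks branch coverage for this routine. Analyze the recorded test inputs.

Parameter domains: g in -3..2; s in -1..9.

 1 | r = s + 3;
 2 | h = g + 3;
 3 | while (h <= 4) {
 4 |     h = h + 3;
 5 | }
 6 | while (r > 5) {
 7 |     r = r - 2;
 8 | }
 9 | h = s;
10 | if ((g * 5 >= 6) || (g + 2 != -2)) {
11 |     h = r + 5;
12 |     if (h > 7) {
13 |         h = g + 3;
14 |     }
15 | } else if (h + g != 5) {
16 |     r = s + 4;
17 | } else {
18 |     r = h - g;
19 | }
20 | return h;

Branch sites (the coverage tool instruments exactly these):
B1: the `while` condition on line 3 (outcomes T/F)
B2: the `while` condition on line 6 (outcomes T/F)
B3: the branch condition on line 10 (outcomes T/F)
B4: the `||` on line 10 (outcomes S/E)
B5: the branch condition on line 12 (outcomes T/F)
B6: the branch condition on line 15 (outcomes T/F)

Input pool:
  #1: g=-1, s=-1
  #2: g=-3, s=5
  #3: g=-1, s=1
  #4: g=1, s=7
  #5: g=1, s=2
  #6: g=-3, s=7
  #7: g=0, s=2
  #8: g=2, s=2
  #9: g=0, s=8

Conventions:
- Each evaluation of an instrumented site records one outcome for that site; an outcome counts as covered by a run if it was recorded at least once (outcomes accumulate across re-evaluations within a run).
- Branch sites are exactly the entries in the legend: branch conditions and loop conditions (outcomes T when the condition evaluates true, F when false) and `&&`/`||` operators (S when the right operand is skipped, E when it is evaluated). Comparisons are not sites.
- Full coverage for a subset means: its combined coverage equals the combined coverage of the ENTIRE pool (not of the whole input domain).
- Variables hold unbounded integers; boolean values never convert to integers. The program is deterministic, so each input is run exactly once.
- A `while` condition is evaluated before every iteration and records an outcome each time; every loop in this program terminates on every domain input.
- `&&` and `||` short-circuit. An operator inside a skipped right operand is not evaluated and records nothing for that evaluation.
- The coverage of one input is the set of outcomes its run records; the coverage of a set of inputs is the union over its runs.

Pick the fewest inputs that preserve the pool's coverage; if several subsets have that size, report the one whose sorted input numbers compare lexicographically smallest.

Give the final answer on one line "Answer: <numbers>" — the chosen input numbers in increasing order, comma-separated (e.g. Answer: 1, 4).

test 1 (g=-1, s=-1) fires B1->T, B1->F, B2->F, B4->E, B3->T, B5->F; hits B1=T, B1=F, B2=F, B3=T, B4=E, B5=F
test 2 (g=-3, s=5) fires B1->T, B1->T, B1->F, B2->T, B2->T, B2->F, B4->E, B3->T, B5->T; hits B1=T, B1=F, B2=T, B2=F, B3=T, B4=E, B5=T
test 3 (g=-1, s=1) fires B1->T, B1->F, B2->F, B4->E, B3->T, B5->T; hits B1=T, B1=F, B2=F, B3=T, B4=E, B5=T
test 4 (g=1, s=7) fires B1->T, B1->F, B2->T, B2->T, B2->T, B2->F, B4->E, B3->T, B5->T; hits B1=T, B1=F, B2=T, B2=F, B3=T, B4=E, B5=T
test 5 (g=1, s=2) fires B1->T, B1->F, B2->F, B4->E, B3->T, B5->T; hits B1=T, B1=F, B2=F, B3=T, B4=E, B5=T
test 6 (g=-3, s=7) fires B1->T, B1->T, B1->F, B2->T, B2->T, B2->T, B2->F, B4->E, B3->T, B5->T; hits B1=T, B1=F, B2=T, B2=F, B3=T, B4=E, B5=T
test 7 (g=0, s=2) fires B1->T, B1->F, B2->F, B4->E, B3->T, B5->T; hits B1=T, B1=F, B2=F, B3=T, B4=E, B5=T
test 8 (g=2, s=2) fires B1->F, B2->F, B4->S, B3->T, B5->T; hits B1=F, B2=F, B3=T, B4=S, B5=T
test 9 (g=0, s=8) fires B1->T, B1->F, B2->T, B2->T, B2->T, B2->F, B4->E, B3->T, B5->T; hits B1=T, B1=F, B2=T, B2=F, B3=T, B4=E, B5=T
the full pool covers 9 outcomes: B1=T, B1=F, B2=T, B2=F, B3=T, B4=S, B4=E, B5=T, B5=F
every size-1 subset falls short of the 9 outcomes (best: 7/9)
every size-2 subset falls short of the 9 outcomes (best: 8/9)
at size 3, {1, 2, 8} reaches all 9 outcomes; every lexicographically earlier size-3 subset fails

Answer: 1, 2, 8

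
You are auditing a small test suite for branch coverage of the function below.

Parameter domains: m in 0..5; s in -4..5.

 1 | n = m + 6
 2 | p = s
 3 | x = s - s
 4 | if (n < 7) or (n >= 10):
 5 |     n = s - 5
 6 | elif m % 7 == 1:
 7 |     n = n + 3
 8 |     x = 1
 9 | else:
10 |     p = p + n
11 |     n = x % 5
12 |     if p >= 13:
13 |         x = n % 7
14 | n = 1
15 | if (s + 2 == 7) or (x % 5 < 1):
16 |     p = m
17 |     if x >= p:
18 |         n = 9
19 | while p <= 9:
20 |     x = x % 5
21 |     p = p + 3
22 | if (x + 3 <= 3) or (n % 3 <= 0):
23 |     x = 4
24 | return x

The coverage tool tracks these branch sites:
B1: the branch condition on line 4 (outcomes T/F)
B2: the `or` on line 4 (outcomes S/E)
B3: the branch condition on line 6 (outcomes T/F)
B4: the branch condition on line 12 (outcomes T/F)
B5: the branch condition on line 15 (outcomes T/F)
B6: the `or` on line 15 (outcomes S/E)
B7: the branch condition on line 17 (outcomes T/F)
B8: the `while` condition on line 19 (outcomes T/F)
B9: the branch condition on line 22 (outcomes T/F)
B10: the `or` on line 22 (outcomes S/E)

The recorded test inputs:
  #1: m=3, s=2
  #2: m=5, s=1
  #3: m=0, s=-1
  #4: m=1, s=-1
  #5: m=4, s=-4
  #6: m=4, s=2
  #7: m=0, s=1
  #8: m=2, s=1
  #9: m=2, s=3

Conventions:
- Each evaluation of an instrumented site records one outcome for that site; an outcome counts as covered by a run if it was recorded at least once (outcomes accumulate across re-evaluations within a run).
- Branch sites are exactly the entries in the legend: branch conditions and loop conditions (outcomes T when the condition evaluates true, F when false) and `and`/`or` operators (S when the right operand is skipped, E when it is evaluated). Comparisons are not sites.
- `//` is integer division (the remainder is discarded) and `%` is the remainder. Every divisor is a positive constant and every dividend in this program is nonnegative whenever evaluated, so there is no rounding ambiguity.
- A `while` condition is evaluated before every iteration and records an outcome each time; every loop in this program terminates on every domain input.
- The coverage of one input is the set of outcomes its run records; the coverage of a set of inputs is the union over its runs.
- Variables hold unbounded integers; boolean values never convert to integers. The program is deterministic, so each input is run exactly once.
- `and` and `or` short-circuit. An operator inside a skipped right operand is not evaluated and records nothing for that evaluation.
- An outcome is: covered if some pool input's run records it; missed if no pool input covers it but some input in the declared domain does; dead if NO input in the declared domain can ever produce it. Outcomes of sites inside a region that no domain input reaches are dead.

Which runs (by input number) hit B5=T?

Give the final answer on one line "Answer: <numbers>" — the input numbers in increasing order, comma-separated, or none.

input #1 (m=3, s=2): covers B5=T
input #2 (m=5, s=1): covers B5=T
input #3 (m=0, s=-1): covers B5=T
input #4 (m=1, s=-1): misses B5=T
input #5 (m=4, s=-4): covers B5=T
input #6 (m=4, s=2): covers B5=T
input #7 (m=0, s=1): covers B5=T
input #8 (m=2, s=1): covers B5=T
input #9 (m=2, s=3): covers B5=T

Answer: 1, 2, 3, 5, 6, 7, 8, 9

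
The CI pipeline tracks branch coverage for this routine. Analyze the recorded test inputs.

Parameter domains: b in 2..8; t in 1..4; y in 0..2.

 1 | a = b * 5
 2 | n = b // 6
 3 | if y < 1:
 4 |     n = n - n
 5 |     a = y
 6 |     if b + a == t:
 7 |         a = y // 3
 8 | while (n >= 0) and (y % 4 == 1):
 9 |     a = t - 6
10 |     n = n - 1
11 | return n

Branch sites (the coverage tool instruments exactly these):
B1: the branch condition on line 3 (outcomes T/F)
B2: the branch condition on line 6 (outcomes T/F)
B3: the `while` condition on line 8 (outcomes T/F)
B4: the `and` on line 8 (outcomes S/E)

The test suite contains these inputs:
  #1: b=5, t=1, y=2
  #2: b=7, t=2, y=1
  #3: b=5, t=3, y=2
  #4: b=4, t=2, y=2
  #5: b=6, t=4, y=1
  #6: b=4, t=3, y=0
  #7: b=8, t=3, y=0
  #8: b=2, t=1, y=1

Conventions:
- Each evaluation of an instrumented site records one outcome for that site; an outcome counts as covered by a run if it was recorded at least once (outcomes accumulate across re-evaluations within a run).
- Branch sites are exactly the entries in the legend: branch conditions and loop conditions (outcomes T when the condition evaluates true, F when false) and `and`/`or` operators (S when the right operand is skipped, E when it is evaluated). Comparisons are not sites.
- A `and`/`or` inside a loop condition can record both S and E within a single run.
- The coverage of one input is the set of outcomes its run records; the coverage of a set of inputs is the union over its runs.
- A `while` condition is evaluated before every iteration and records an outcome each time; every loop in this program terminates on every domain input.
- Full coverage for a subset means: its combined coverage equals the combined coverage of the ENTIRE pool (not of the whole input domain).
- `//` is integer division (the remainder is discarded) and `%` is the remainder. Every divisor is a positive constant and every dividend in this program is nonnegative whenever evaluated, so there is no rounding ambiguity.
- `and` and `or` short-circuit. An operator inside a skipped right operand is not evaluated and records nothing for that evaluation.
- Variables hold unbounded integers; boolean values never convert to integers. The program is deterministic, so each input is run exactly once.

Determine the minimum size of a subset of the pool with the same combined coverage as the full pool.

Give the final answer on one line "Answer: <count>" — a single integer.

test 1 (b=5, t=1, y=2) fires B1->F, B4->E, B3->F; hits B1=F, B3=F, B4=E
test 2 (b=7, t=2, y=1) fires B1->F, B4->E, B3->T, B4->E, B3->T, B4->S, B3->F; hits B1=F, B3=T, B3=F, B4=S, B4=E
test 3 (b=5, t=3, y=2) fires B1->F, B4->E, B3->F; hits B1=F, B3=F, B4=E
test 4 (b=4, t=2, y=2) fires B1->F, B4->E, B3->F; hits B1=F, B3=F, B4=E
test 5 (b=6, t=4, y=1) fires B1->F, B4->E, B3->T, B4->E, B3->T, B4->S, B3->F; hits B1=F, B3=T, B3=F, B4=S, B4=E
test 6 (b=4, t=3, y=0) fires B1->T, B2->F, B4->E, B3->F; hits B1=T, B2=F, B3=F, B4=E
test 7 (b=8, t=3, y=0) fires B1->T, B2->F, B4->E, B3->F; hits B1=T, B2=F, B3=F, B4=E
test 8 (b=2, t=1, y=1) fires B1->F, B4->E, B3->T, B4->S, B3->F; hits B1=F, B3=T, B3=F, B4=S, B4=E
pool-wide coverage (7 outcomes): B1=T, B1=F, B2=F, B3=T, B3=F, B4=S, B4=E
checked all size-1 subsets: none covers 7 outcomes (max 5/7)
size 2: inputs {2, 6} cover all 7 outcomes, and no lexicographically smaller subset of this size does

Answer: 2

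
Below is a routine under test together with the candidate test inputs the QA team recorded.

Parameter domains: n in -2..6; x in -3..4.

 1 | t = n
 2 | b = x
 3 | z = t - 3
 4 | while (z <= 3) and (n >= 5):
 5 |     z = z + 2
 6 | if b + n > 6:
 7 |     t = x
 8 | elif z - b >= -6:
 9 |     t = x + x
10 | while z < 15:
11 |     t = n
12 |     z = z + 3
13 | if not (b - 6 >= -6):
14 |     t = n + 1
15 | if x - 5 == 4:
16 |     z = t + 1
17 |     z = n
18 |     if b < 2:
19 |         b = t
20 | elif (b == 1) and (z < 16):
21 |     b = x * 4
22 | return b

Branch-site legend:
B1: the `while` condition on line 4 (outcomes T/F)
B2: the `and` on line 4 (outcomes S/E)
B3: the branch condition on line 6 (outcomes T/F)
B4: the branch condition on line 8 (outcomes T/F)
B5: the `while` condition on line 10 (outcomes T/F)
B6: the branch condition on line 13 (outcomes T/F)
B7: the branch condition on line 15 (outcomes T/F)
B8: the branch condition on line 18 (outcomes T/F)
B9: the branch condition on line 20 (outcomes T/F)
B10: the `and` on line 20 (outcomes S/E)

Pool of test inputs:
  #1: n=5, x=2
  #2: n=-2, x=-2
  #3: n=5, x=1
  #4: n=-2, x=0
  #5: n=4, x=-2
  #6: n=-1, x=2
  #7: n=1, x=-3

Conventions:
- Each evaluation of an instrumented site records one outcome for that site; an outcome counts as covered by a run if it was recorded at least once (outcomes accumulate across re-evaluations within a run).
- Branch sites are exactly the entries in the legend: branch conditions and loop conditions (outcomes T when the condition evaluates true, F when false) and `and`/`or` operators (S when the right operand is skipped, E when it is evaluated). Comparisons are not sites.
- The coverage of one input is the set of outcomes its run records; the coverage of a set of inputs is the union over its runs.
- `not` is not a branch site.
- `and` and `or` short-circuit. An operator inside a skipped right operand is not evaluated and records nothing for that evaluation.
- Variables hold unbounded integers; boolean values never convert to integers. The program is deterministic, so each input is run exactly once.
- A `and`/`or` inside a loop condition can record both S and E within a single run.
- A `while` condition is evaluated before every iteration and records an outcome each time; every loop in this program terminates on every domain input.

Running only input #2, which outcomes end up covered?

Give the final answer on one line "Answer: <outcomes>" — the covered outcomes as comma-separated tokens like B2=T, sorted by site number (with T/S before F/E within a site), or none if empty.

Event log for input #2 (n=-2, x=-2):
  B2->E, B1->F, B3->F, B4->T, B5->T, B5->T, B5->T, B5->T, B5->T, B5->T
  B5->T, B5->F, B6->T, B7->F, B10->S, B9->F
deduplicating events, the covered set is: B1=F, B2=E, B3=F, B4=T, B5=T, B5=F, B6=T, B7=F, B9=F, B10=S

Answer: B1=F, B2=E, B3=F, B4=T, B5=T, B5=F, B6=T, B7=F, B9=F, B10=S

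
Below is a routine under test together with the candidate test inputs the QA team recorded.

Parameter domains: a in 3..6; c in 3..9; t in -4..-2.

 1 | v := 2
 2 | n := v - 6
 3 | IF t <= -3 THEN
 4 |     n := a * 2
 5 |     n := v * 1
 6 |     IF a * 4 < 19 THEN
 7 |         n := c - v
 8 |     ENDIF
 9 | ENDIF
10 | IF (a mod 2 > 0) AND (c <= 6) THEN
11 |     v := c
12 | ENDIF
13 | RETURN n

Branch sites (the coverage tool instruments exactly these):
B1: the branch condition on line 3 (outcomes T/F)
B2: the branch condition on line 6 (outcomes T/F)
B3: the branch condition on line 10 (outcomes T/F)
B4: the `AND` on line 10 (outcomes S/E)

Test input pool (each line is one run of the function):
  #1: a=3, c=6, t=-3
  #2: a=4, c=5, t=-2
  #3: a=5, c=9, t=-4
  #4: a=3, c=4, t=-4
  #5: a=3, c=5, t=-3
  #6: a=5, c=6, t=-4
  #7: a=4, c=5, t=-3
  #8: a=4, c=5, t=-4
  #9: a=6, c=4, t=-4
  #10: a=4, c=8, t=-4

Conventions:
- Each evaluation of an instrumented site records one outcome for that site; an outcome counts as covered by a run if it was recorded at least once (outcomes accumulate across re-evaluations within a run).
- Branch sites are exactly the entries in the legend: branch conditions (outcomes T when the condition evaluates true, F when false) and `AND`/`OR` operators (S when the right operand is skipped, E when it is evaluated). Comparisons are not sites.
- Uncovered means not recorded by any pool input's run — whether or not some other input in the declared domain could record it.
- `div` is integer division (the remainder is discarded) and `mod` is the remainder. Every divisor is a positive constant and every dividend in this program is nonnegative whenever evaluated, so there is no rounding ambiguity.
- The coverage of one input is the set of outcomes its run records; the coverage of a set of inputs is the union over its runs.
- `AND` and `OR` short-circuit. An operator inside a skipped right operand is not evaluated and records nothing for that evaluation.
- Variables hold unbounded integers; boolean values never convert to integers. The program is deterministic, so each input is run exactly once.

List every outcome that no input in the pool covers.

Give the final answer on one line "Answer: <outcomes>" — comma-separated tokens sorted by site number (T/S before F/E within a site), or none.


run #1 (a=3, c=6, t=-3) runs B1->T, B2->T, B4->E, B3->T; records B1=T, B2=T, B3=T, B4=E
run #2 (a=4, c=5, t=-2) runs B1->F, B4->S, B3->F; records B1=F, B3=F, B4=S
run #3 (a=5, c=9, t=-4) runs B1->T, B2->F, B4->E, B3->F; records B1=T, B2=F, B3=F, B4=E
run #4 (a=3, c=4, t=-4) runs B1->T, B2->T, B4->E, B3->T; records B1=T, B2=T, B3=T, B4=E
run #5 (a=3, c=5, t=-3) runs B1->T, B2->T, B4->E, B3->T; records B1=T, B2=T, B3=T, B4=E
run #6 (a=5, c=6, t=-4) runs B1->T, B2->F, B4->E, B3->T; records B1=T, B2=F, B3=T, B4=E
run #7 (a=4, c=5, t=-3) runs B1->T, B2->T, B4->S, B3->F; records B1=T, B2=T, B3=F, B4=S
run #8 (a=4, c=5, t=-4) runs B1->T, B2->T, B4->S, B3->F; records B1=T, B2=T, B3=F, B4=S
run #9 (a=6, c=4, t=-4) runs B1->T, B2->F, B4->S, B3->F; records B1=T, B2=F, B3=F, B4=S
run #10 (a=4, c=8, t=-4) runs B1->T, B2->T, B4->S, B3->F; records B1=T, B2=T, B3=F, B4=S
union over the pool: B1=T, B1=F, B2=T, B2=F, B3=T, B3=F, B4=S, B4=E
uncovered (0 of 8): none
Answer: none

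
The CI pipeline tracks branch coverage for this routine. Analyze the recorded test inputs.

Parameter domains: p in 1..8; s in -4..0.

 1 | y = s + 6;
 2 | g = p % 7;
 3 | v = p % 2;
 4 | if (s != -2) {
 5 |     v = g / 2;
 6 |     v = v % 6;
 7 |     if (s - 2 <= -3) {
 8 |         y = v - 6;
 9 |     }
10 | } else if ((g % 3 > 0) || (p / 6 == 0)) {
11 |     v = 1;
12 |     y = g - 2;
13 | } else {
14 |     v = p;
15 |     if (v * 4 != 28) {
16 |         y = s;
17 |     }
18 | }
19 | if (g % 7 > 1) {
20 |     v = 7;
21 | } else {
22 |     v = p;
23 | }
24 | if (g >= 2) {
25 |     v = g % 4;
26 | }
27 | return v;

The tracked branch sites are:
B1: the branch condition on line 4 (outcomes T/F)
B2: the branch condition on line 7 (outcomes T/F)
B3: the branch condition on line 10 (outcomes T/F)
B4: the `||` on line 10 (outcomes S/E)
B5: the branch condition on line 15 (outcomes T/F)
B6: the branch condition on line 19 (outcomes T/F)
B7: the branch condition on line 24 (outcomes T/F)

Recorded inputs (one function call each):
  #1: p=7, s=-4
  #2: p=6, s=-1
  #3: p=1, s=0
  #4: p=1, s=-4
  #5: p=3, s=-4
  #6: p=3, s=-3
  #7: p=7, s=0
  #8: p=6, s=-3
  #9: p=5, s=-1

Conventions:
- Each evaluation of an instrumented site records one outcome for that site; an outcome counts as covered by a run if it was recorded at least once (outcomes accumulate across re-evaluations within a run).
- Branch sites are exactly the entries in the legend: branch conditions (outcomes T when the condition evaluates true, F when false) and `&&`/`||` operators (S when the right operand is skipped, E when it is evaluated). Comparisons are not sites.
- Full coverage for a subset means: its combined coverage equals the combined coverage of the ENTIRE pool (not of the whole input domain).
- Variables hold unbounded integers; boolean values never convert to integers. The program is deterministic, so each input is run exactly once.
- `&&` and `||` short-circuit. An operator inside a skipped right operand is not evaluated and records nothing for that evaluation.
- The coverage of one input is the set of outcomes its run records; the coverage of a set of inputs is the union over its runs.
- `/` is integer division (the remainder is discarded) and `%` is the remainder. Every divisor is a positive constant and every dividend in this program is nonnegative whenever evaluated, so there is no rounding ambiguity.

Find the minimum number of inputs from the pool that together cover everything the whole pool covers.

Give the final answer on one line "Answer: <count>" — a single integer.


input #1, p=7, s=-4: events B1->T, B2->T, B6->F, B7->F; outcomes B1=T, B2=T, B6=F, B7=F
input #2, p=6, s=-1: events B1->T, B2->T, B6->T, B7->T; outcomes B1=T, B2=T, B6=T, B7=T
input #3, p=1, s=0: events B1->T, B2->F, B6->F, B7->F; outcomes B1=T, B2=F, B6=F, B7=F
input #4, p=1, s=-4: events B1->T, B2->T, B6->F, B7->F; outcomes B1=T, B2=T, B6=F, B7=F
input #5, p=3, s=-4: events B1->T, B2->T, B6->T, B7->T; outcomes B1=T, B2=T, B6=T, B7=T
input #6, p=3, s=-3: events B1->T, B2->T, B6->T, B7->T; outcomes B1=T, B2=T, B6=T, B7=T
input #7, p=7, s=0: events B1->T, B2->F, B6->F, B7->F; outcomes B1=T, B2=F, B6=F, B7=F
input #8, p=6, s=-3: events B1->T, B2->T, B6->T, B7->T; outcomes B1=T, B2=T, B6=T, B7=T
input #9, p=5, s=-1: events B1->T, B2->T, B6->T, B7->T; outcomes B1=T, B2=T, B6=T, B7=T
union over all inputs: B1=T, B2=T, B2=F, B6=T, B6=F, B7=T, B7=F (7 outcomes)
checked all size-1 subsets: none covers 7 outcomes (max 4/7)
inputs {2, 3} (size 2) cover everything; no size-2 subset with a lexicographically smaller index list covers all 7
Answer: 2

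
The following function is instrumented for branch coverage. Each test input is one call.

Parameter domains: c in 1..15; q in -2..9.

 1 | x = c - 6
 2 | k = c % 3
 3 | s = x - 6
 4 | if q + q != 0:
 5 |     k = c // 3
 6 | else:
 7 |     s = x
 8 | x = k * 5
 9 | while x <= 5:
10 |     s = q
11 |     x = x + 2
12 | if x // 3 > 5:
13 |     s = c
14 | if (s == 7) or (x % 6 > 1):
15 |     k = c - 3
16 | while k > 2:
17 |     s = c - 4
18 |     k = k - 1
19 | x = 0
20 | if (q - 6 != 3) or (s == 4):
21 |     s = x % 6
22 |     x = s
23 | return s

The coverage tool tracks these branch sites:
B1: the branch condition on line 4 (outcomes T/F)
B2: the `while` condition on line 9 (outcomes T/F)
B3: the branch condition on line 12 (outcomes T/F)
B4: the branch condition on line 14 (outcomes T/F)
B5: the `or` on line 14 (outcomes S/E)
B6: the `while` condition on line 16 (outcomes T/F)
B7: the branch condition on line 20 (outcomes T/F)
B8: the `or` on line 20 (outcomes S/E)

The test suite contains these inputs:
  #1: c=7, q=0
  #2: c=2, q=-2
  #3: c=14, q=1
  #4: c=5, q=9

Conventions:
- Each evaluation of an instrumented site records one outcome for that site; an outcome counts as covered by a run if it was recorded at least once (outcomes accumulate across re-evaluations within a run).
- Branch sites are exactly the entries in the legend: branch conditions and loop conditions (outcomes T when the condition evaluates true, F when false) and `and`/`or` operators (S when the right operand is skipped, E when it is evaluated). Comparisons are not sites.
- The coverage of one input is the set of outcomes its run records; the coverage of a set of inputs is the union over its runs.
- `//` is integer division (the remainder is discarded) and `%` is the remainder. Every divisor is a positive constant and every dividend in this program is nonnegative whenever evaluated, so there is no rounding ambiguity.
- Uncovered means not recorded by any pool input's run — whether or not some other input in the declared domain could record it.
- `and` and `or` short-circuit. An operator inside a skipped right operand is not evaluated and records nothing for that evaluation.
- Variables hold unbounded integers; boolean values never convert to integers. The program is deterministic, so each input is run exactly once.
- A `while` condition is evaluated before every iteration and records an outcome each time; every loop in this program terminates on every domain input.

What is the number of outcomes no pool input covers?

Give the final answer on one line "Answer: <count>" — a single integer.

run #1 (c=7, q=0) runs B1->F, B2->T, B2->F, B3->F, B5->E, B4->F, B6->F, B8->S, B7->T; records B1=F, B2=T, B2=F, B3=F, B4=F, B5=E, B6=F, B7=T, B8=S
run #2 (c=2, q=-2) runs B1->T, B2->T, B2->T, B2->T, B2->F, B3->F, B5->E, B4->F, B6->F, B8->S, B7->T; records B1=T, B2=T, B2=F, B3=F, B4=F, B5=E, B6=F, B7=T, B8=S
run #3 (c=14, q=1) runs B1->T, B2->F, B3->T, B5->E, B4->T, B6->T, B6->T, B6->T, B6->T, B6->T, B6->T, B6->T, B6->T, B6->T, ...; records B1=T, B2=F, B3=T, B4=T, B5=E, B6=T, B6=F, B7=T, B8=S
run #4 (c=5, q=9) runs B1->T, B2->T, B2->F, B3->F, B5->E, B4->F, B6->F, B8->E, B7->F; records B1=T, B2=T, B2=F, B3=F, B4=F, B5=E, B6=F, B7=F, B8=E
union over the pool: B1=T, B1=F, B2=T, B2=F, B3=T, B3=F, B4=T, B4=F, B5=E, B6=T, B6=F, B7=T, B7=F, B8=S, B8=E
uncovered (1 of 16): B5=S

Answer: 1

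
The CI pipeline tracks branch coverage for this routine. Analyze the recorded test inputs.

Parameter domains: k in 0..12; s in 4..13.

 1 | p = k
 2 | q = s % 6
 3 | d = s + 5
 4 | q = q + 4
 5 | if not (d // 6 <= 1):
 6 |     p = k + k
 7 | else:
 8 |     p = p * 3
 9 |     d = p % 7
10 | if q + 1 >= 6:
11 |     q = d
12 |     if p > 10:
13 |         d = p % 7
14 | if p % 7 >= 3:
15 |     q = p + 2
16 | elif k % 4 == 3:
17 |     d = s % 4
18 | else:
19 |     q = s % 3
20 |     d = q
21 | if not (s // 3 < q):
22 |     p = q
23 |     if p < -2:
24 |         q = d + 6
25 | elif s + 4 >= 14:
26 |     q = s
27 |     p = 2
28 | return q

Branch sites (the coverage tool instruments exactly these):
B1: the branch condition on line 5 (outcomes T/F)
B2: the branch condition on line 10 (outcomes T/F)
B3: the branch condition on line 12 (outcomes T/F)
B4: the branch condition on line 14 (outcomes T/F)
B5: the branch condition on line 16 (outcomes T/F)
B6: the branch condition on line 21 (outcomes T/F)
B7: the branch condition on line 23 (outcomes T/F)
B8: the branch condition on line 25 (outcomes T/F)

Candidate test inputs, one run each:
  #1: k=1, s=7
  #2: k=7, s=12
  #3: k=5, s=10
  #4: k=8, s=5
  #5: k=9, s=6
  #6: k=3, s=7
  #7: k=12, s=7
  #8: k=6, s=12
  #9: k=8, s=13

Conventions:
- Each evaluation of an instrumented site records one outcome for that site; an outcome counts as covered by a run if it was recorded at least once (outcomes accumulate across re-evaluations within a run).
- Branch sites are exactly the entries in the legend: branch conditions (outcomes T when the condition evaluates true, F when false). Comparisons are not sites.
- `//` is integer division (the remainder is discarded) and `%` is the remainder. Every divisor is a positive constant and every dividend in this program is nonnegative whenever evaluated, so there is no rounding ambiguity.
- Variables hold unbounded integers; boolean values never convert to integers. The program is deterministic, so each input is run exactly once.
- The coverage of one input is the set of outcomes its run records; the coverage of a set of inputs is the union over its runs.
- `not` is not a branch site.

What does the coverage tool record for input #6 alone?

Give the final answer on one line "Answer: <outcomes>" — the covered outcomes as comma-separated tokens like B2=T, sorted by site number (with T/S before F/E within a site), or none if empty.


Simulating input #6 (k=3, s=7) step by step:
  B1->T, B2->T, B3->F, B4->T, B6->F, B8->F
distinct outcomes covered: B1=T, B2=T, B3=F, B4=T, B6=F, B8=F
Answer: B1=T, B2=T, B3=F, B4=T, B6=F, B8=F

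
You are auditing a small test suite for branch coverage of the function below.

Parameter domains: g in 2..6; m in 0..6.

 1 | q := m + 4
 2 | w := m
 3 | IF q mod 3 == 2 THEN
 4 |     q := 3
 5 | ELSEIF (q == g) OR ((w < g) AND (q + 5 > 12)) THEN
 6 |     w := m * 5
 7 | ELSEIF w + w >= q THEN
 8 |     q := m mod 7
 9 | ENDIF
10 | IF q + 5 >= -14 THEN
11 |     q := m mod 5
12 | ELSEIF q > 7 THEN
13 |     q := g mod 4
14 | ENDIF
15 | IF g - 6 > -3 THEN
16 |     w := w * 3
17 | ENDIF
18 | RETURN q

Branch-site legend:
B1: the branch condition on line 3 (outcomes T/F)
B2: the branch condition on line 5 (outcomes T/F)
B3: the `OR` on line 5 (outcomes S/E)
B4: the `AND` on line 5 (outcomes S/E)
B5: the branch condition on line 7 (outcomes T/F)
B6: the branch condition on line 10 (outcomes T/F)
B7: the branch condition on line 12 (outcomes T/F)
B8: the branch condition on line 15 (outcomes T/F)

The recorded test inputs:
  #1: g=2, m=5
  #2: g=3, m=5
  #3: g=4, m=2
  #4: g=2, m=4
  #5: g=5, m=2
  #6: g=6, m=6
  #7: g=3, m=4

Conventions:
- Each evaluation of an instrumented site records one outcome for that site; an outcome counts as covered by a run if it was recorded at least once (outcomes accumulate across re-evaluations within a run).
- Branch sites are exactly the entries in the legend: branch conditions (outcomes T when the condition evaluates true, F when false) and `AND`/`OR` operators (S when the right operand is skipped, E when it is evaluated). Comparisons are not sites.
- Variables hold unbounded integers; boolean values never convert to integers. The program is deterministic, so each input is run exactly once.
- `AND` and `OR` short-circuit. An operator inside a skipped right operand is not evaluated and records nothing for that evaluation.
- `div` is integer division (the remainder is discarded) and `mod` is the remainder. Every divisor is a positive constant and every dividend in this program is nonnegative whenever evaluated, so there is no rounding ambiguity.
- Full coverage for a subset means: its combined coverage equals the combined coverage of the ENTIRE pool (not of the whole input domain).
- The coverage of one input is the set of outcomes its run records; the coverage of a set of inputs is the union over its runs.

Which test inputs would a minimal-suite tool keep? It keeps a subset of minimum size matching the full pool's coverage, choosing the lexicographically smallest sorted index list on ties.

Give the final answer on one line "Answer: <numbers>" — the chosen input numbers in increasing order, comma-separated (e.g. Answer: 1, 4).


#1 (g=2, m=5) -> covered: B1=F, B2=F, B3=E, B4=S, B5=T, B6=T, B8=F
#2 (g=3, m=5) -> covered: B1=F, B2=F, B3=E, B4=S, B5=T, B6=T, B8=F
#3 (g=4, m=2) -> covered: B1=F, B2=F, B3=E, B4=E, B5=F, B6=T, B8=T
#4 (g=2, m=4) -> covered: B1=T, B6=T, B8=F
#5 (g=5, m=2) -> covered: B1=F, B2=F, B3=E, B4=E, B5=F, B6=T, B8=T
#6 (g=6, m=6) -> covered: B1=F, B2=F, B3=E, B4=S, B5=T, B6=T, B8=T
#7 (g=3, m=4) -> covered: B1=T, B6=T, B8=F
the full pool covers 11 outcomes: B1=T, B1=F, B2=F, B3=E, B4=S, B4=E, B5=T, B5=F, B6=T, B8=T, B8=F
checked all size-1 subsets: none covers 11 outcomes (max 7/11)
checked all size-2 subsets: none covers 11 outcomes (max 10/11)
at size 3, {1, 3, 4} reaches all 11 outcomes; every lexicographically earlier size-3 subset fails
Answer: 1, 3, 4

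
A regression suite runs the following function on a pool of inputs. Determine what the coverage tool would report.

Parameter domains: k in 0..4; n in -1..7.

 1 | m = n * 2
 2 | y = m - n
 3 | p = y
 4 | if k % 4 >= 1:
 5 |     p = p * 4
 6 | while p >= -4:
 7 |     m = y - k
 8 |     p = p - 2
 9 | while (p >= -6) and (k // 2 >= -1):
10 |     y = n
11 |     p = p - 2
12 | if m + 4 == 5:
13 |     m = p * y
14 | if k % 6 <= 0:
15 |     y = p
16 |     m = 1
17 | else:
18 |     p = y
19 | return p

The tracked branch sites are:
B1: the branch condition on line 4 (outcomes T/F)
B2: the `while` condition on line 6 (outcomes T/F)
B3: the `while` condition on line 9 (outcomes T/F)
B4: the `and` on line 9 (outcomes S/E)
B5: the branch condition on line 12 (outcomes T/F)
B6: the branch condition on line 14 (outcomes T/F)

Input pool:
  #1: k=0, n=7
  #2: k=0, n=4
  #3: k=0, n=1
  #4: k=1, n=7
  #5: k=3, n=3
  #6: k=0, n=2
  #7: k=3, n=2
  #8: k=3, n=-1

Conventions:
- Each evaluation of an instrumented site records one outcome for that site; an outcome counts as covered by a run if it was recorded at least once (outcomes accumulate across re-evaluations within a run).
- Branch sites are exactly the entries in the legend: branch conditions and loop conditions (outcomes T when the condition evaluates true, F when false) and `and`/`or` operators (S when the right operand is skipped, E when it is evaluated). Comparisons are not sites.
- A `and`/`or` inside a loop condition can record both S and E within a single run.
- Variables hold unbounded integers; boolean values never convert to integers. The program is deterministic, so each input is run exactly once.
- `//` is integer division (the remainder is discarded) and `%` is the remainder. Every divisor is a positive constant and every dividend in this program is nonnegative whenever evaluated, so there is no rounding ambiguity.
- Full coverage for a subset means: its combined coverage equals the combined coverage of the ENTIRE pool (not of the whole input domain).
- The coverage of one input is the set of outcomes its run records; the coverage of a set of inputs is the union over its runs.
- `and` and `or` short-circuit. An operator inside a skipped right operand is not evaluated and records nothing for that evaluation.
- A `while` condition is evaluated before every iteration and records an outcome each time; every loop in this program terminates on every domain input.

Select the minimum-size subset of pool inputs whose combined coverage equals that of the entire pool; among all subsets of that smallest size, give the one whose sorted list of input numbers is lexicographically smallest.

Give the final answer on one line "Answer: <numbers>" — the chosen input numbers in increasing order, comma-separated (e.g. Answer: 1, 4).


input #1, k=0, n=7: events B1->F, B2->T, B2->T, B2->T, B2->T, B2->T, B2->T, B2->F, B4->E, B3->T, B4->S, B3->F, B5->F, B6->T; outcomes B1=F, B2=T, B2=F, B3=T, B3=F, B4=S, B4=E, B5=F, B6=T
input #2, k=0, n=4: events B1->F, B2->T, B2->T, B2->T, B2->T, B2->T, B2->F, B4->E, B3->T, B4->S, B3->F, B5->F, B6->T; outcomes B1=F, B2=T, B2=F, B3=T, B3=F, B4=S, B4=E, B5=F, B6=T
input #3, k=0, n=1: events B1->F, B2->T, B2->T, B2->T, B2->F, B4->E, B3->T, B4->S, B3->F, B5->T, B6->T; outcomes B1=F, B2=T, B2=F, B3=T, B3=F, B4=S, B4=E, B5=T, B6=T
input #4, k=1, n=7: events B1->T, B2->T, B2->T, B2->T, B2->T, B2->T, B2->T, B2->T, B2->T, B2->T, B2->T, B2->T, B2->T, B2->T, ...; outcomes B1=T, B2=T, B2=F, B3=T, B3=F, B4=S, B4=E, B5=F, B6=F
input #5, k=3, n=3: events B1->T, B2->T, B2->T, B2->T, B2->T, B2->T, B2->T, B2->T, B2->T, B2->T, B2->F, B4->E, B3->T, B4->S, ...; outcomes B1=T, B2=T, B2=F, B3=T, B3=F, B4=S, B4=E, B5=F, B6=F
input #6, k=0, n=2: events B1->F, B2->T, B2->T, B2->T, B2->T, B2->F, B4->E, B3->T, B4->S, B3->F, B5->F, B6->T; outcomes B1=F, B2=T, B2=F, B3=T, B3=F, B4=S, B4=E, B5=F, B6=T
input #7, k=3, n=2: events B1->T, B2->T, B2->T, B2->T, B2->T, B2->T, B2->T, B2->T, B2->F, B4->E, B3->T, B4->S, B3->F, B5->F, ...; outcomes B1=T, B2=T, B2=F, B3=T, B3=F, B4=S, B4=E, B5=F, B6=F
input #8, k=3, n=-1: events B1->T, B2->T, B2->F, B4->E, B3->T, B4->S, B3->F, B5->F, B6->F; outcomes B1=T, B2=T, B2=F, B3=T, B3=F, B4=S, B4=E, B5=F, B6=F
together the pool reaches 12 outcomes: B1=T, B1=F, B2=T, B2=F, B3=T, B3=F, B4=S, B4=E, B5=T, B5=F, B6=T, B6=F
no size-1 subset reaches all 12 outcomes (best union: 9/12)
size 2: inputs {3, 4} cover all 12 outcomes, and no lexicographically smaller subset of this size does
Answer: 3, 4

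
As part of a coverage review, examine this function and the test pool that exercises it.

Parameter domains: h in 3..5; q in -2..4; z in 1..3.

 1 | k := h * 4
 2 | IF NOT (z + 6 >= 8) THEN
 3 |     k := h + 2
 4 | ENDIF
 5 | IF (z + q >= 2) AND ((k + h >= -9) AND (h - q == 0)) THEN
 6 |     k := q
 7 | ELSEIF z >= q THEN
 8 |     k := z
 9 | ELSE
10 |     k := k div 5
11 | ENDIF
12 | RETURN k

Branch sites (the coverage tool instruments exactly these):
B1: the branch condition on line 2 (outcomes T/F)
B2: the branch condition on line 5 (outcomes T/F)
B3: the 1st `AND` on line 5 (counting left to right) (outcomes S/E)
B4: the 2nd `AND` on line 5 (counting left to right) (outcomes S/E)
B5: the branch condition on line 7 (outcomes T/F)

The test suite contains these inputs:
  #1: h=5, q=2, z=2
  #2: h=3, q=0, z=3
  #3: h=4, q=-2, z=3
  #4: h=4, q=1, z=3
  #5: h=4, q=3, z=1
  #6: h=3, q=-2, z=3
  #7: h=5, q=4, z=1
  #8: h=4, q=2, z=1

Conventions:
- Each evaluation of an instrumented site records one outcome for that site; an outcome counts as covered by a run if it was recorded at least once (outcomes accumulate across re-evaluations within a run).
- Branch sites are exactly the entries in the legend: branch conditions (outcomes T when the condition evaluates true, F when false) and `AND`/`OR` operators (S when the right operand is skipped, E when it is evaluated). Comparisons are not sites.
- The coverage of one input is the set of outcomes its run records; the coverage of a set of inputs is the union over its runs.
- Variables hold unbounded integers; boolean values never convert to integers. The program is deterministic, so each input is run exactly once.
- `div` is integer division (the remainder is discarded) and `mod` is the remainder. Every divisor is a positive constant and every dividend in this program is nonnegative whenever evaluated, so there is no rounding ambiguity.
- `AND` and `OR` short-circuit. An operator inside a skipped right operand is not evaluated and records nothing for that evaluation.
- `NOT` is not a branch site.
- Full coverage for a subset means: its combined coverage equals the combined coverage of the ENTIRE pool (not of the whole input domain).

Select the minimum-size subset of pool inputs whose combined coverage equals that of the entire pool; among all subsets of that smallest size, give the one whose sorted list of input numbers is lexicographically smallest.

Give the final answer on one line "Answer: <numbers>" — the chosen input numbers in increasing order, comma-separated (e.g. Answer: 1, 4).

input #1 (h=5, q=2, z=2): events B1->F, B3->E, B4->E, B2->F, B5->T; covers B1=F, B2=F, B3=E, B4=E, B5=T
input #2 (h=3, q=0, z=3): events B1->F, B3->E, B4->E, B2->F, B5->T; covers B1=F, B2=F, B3=E, B4=E, B5=T
input #3 (h=4, q=-2, z=3): events B1->F, B3->S, B2->F, B5->T; covers B1=F, B2=F, B3=S, B5=T
input #4 (h=4, q=1, z=3): events B1->F, B3->E, B4->E, B2->F, B5->T; covers B1=F, B2=F, B3=E, B4=E, B5=T
input #5 (h=4, q=3, z=1): events B1->T, B3->E, B4->E, B2->F, B5->F; covers B1=T, B2=F, B3=E, B4=E, B5=F
input #6 (h=3, q=-2, z=3): events B1->F, B3->S, B2->F, B5->T; covers B1=F, B2=F, B3=S, B5=T
input #7 (h=5, q=4, z=1): events B1->T, B3->E, B4->E, B2->F, B5->F; covers B1=T, B2=F, B3=E, B4=E, B5=F
input #8 (h=4, q=2, z=1): events B1->T, B3->E, B4->E, B2->F, B5->F; covers B1=T, B2=F, B3=E, B4=E, B5=F
union over all inputs: B1=T, B1=F, B2=F, B3=S, B3=E, B4=E, B5=T, B5=F (8 outcomes)
no size-1 subset reaches all 8 outcomes (best union: 5/8)
the canonical winner is {3, 5}: size 2, full 8-outcome coverage, earliest index list among size-2 covers

Answer: 3, 5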